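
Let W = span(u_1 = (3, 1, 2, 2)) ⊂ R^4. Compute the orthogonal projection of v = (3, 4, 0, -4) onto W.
proj_W(v) = (5/6, 5/18, 5/9, 5/9)

Set up U = [u_1 | ... | u_1] ∈ R^(4×1). The projector onto W = col(U) is P = U (U^T U)^(-1) U^T.
Compute U^T U =
  [18],
and U^T v = (5).
Solve U^T U · c = U^T v for the coefficients: c = (5/18). The projection is proj_W(v) = U c.
Check: (v - proj_W(v)) · u_1 = 0  (should be 0).
Result: proj_W(v) = (5/6, 5/18, 5/9, 5/9).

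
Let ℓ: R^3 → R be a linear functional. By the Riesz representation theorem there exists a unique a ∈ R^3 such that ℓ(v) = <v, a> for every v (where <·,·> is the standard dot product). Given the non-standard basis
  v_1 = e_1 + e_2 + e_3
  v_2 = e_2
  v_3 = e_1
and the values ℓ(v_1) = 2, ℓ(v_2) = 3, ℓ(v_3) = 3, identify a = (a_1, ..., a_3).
a = (3, 3, -4)

Write a = (a_1, ..., a_3) in the standard basis. For each basis vector v_i, ℓ(v_i) = <v_i, a> is a linear equation in the a_j's. Collect the n equations into a matrix system V a = ℓ, where row i of V is v_i (expressed in the standard basis). Since V is invertible (lower-triangular with 1s on the diagonal, up to permutation), solve by back-substitution:
  V =
[[1, 1, 1],
 [0, 1, 0],
 [1, 0, 0]]
  V a = (2, 3, 3)
Solving gives a = (3, 3, -4).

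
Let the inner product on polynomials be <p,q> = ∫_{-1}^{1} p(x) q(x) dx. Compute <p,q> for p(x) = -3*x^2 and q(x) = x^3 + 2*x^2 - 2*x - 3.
<p,q> = 18/5

Expand the product: p(x)·q(x) = -3*x^5 - 6*x^4 + 6*x^3 + 9*x^2.
∫_{-1}^{1} of each monomial x^k gives [2/(k+1) if k even, 0 if k odd]. Integrating term-by-term (or equivalently evaluating the antiderivative F(x) = -x^6/2 - 6*x^5/5 + 3*x^4/2 + 3*x^3 at the endpoints):
  F(1) − F(−1) = 14/5 − (-4/5) = 18/5.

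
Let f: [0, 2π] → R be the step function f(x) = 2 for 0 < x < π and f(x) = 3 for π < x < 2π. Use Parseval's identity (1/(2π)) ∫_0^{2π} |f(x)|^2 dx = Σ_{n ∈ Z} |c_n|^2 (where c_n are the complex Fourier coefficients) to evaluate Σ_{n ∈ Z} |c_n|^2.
Σ |c_n|^2 = 13/2

Parseval equates the L^2 energy of f (normalised by 1/(2π)) with the ℓ^2 sum of its Fourier coefficients: (1/(2π)) ∫_0^{2π} |f|^2 = Σ |c_n|^2.
Compute the left side: (1/(2π)) [∫_0^π 2^2 dx + ∫_π^{2π} 3^2 dx] = (1/(2π)) · (4π + 9π) = (4 + 9)/2 = 13/2.
So Σ_{n ∈ Z} |c_n|^2 = 13/2.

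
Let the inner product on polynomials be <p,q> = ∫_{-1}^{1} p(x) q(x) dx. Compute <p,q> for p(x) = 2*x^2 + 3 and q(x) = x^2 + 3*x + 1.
<p,q> = 152/15

Expand the product: p(x)·q(x) = 2*x^4 + 6*x^3 + 5*x^2 + 9*x + 3.
∫_{-1}^{1} of each monomial x^k gives [2/(k+1) if k even, 0 if k odd]. Integrating term-by-term (or equivalently evaluating the antiderivative F(x) = 2*x^5/5 + 3*x^4/2 + 5*x^3/3 + 9*x^2/2 + 3*x at the endpoints):
  F(1) − F(−1) = 166/15 − (14/15) = 152/15.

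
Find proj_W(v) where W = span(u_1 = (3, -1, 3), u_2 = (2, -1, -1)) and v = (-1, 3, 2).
proj_W(v) = (-13/7, 15/14, 31/14)

Set up U = [u_1 | ... | u_2] ∈ R^(3×2). The projector onto W = col(U) is P = U (U^T U)^(-1) U^T.
Compute U^T U =
  [19, 4]
  [4, 6],
and U^T v = (0, -7).
Solve U^T U · c = U^T v for the coefficients: c = (2/7, -19/14). The projection is proj_W(v) = U c.
Check: (v - proj_W(v)) · u_1 = 0  (should be 0).
Check: (v - proj_W(v)) · u_2 = 0  (should be 0).
Result: proj_W(v) = (-13/7, 15/14, 31/14).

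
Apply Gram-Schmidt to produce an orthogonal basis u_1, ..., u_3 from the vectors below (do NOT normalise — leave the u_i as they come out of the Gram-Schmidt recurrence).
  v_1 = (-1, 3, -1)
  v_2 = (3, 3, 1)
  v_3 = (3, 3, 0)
Orthogonal basis:
  u_1 = (-1, 3, -1)
  u_2 = (38/11, 18/11, 16/11)
  u_3 = (9/23, -3/23, -18/23)

Apply the Gram-Schmidt recurrence
  u_1 = v_1
  u_i = v_i − Σ_{j<i} ((v_i · u_j) / (u_j · u_j)) · u_j.

Step by step this gives:
  u_1 = (-1, 3, -1)
  u_2 = (38/11, 18/11, 16/11)
  u_3 = (9/23, -3/23, -18/23)

Orthogonality check:
  u_2 · u_1 = 0 (should be 0)
  u_3 · u_1 = 0 (should be 0)
  u_3 · u_2 = 0 (should be 0)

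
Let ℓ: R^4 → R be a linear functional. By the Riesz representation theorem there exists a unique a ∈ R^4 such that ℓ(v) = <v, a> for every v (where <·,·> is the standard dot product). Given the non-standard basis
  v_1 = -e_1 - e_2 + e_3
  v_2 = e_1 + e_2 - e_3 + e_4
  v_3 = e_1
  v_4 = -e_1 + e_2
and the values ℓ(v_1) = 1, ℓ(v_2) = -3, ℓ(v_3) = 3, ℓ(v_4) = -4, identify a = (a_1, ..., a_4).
a = (3, -1, 3, -2)

Write a = (a_1, ..., a_4) in the standard basis. For each basis vector v_i, ℓ(v_i) = <v_i, a> is a linear equation in the a_j's. Collect the n equations into a matrix system V a = ℓ, where row i of V is v_i (expressed in the standard basis). Since V is invertible (lower-triangular with 1s on the diagonal, up to permutation), solve by back-substitution:
  V =
[[-1, -1, 1, 0],
 [1, 1, -1, 1],
 [1, 0, 0, 0],
 [-1, 1, 0, 0]]
  V a = (1, -3, 3, -4)
Solving gives a = (3, -1, 3, -2).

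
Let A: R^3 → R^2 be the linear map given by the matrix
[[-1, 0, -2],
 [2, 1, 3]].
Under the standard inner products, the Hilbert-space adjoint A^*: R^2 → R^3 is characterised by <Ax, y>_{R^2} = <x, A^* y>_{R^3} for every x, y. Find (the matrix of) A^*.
A^* = A^T =
[[-1, 2],
 [0, 1],
 [-2, 3]]

For real matrices with standard dot products, the defining identity <Ax, y> = <x, A^* y> gives (Ax)^T y = x^T (A^*) y, i.e. x^T A^T y = x^T (A^*) y. Since this holds for all x, y, we must have A^* = A^T. Therefore
A^* =
[[-1, 2],
 [0, 1],
 [-2, 3]].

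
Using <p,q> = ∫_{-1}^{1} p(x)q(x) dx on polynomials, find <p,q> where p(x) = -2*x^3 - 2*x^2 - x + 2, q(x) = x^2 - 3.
<p,q> = -112/15

Expand the product: p(x)·q(x) = -2*x^5 - 2*x^4 + 5*x^3 + 8*x^2 + 3*x - 6.
∫_{-1}^{1} of each monomial x^k gives [2/(k+1) if k even, 0 if k odd]. Integrating term-by-term (or equivalently evaluating the antiderivative F(x) = -x^6/3 - 2*x^5/5 + 5*x^4/4 + 8*x^3/3 + 3*x^2/2 - 6*x at the endpoints):
  F(1) − F(−1) = -79/60 − (123/20) = -112/15.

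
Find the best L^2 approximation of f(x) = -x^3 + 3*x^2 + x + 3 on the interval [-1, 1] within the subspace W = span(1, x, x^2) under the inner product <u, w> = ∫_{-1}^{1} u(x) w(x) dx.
g(x) = 3*x^2 + 2*x/5 + 3

The best approximation g ∈ W is the orthogonal projection of f onto W. Writing g = a_0 + a_1 x + a_2 x^2, the coefficients solve the normal equations G · a = b where
  G_{ij} = <φ_i, φ_j> and b_i = <f, φ_i>, with φ_0 = 1, φ_1 = x, φ_2 = x^2.
G =
  [2, 0, 2/3]
  [0, 2/3, 0]
  [2/3, 0, 2/5],
b = (8, 4/15, 16/5).
Solving gives a_0 = 3, a_1 = 2/5, a_2 = 3, so
  g(x) = 3*x^2 + 2*x/5 + 3.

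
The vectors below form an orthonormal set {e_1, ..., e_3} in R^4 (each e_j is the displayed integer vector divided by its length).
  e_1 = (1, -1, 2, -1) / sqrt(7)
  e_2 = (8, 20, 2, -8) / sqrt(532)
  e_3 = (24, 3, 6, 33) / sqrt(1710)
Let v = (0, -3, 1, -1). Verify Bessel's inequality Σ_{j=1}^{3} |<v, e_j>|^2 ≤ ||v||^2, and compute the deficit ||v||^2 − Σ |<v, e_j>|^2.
Σ |<v, e_j>|^2 = 53/5; ||v||^2 = 11; deficit = 2/5

Write each e_j = u_j / sqrt(<u_j, u_j>) where u_j is the displayed integer vector. Then <v, e_j> = <v, u_j> / sqrt(<u_j, u_j>), so |<v, e_j>|^2 = <v, u_j>^2 / <u_j, u_j>.
Coefficients: <v, e_1> = 6/sqrt(7), <v, e_2> = -50/sqrt(532), <v, e_3> = -36/sqrt(1710).
Square and sum: Σ |<v, e_j>|^2 = 53/5.
Compute ||v||^2 = v·v = 11.
Deficit = 11 − 53/5 = 2/5 ≥ 0, confirming Bessel's inequality. (The deficit equals ||v − Σ <v,e_j> e_j||^2, the squared distance from v to span{e_j}.)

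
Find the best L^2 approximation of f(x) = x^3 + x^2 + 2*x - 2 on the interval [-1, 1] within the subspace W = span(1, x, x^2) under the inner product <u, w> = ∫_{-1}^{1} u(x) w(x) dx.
g(x) = x^2 + 13*x/5 - 2

The best approximation g ∈ W is the orthogonal projection of f onto W. Writing g = a_0 + a_1 x + a_2 x^2, the coefficients solve the normal equations G · a = b where
  G_{ij} = <φ_i, φ_j> and b_i = <f, φ_i>, with φ_0 = 1, φ_1 = x, φ_2 = x^2.
G =
  [2, 0, 2/3]
  [0, 2/3, 0]
  [2/3, 0, 2/5],
b = (-10/3, 26/15, -14/15).
Solving gives a_0 = -2, a_1 = 13/5, a_2 = 1, so
  g(x) = x^2 + 13*x/5 - 2.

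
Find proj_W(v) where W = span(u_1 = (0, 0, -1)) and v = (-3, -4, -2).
proj_W(v) = (0, 0, -2)

Set up U = [u_1 | ... | u_1] ∈ R^(3×1). The projector onto W = col(U) is P = U (U^T U)^(-1) U^T.
Compute U^T U =
  [1],
and U^T v = (2).
Solve U^T U · c = U^T v for the coefficients: c = (2). The projection is proj_W(v) = U c.
Check: (v - proj_W(v)) · u_1 = 0  (should be 0).
Result: proj_W(v) = (0, 0, -2).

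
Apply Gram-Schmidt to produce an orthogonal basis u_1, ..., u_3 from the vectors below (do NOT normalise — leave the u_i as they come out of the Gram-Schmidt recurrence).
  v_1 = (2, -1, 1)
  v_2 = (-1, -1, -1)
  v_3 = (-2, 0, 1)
Orthogonal basis:
  u_1 = (2, -1, 1)
  u_2 = (-1/3, -4/3, -2/3)
  u_3 = (-1, -1/2, 3/2)

Apply the Gram-Schmidt recurrence
  u_1 = v_1
  u_i = v_i − Σ_{j<i} ((v_i · u_j) / (u_j · u_j)) · u_j.

Step by step this gives:
  u_1 = (2, -1, 1)
  u_2 = (-1/3, -4/3, -2/3)
  u_3 = (-1, -1/2, 3/2)

Orthogonality check:
  u_2 · u_1 = 0 (should be 0)
  u_3 · u_1 = 0 (should be 0)
  u_3 · u_2 = 0 (should be 0)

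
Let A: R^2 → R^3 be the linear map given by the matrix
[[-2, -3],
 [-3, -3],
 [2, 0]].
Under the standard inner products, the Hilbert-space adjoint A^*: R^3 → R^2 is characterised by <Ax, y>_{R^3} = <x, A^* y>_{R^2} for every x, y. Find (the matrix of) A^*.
A^* = A^T =
[[-2, -3, 2],
 [-3, -3, 0]]

For real matrices with standard dot products, the defining identity <Ax, y> = <x, A^* y> gives (Ax)^T y = x^T (A^*) y, i.e. x^T A^T y = x^T (A^*) y. Since this holds for all x, y, we must have A^* = A^T. Therefore
A^* =
[[-2, -3, 2],
 [-3, -3, 0]].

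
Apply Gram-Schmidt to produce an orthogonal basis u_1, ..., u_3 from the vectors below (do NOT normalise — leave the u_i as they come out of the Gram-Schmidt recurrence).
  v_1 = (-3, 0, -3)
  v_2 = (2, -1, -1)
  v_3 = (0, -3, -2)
Orthogonal basis:
  u_1 = (-3, 0, -3)
  u_2 = (3/2, -1, -3/2)
  u_3 = (-7/11, -21/11, 7/11)

Apply the Gram-Schmidt recurrence
  u_1 = v_1
  u_i = v_i − Σ_{j<i} ((v_i · u_j) / (u_j · u_j)) · u_j.

Step by step this gives:
  u_1 = (-3, 0, -3)
  u_2 = (3/2, -1, -3/2)
  u_3 = (-7/11, -21/11, 7/11)

Orthogonality check:
  u_2 · u_1 = 0 (should be 0)
  u_3 · u_1 = 0 (should be 0)
  u_3 · u_2 = 0 (should be 0)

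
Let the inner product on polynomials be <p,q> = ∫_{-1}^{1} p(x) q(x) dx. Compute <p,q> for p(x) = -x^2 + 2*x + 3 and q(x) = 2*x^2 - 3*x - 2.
<p,q> = -172/15

Expand the product: p(x)·q(x) = -2*x^4 + 7*x^3 + 2*x^2 - 13*x - 6.
∫_{-1}^{1} of each monomial x^k gives [2/(k+1) if k even, 0 if k odd]. Integrating term-by-term (or equivalently evaluating the antiderivative F(x) = -2*x^5/5 + 7*x^4/4 + 2*x^3/3 - 13*x^2/2 - 6*x at the endpoints):
  F(1) − F(−1) = -629/60 − (59/60) = -172/15.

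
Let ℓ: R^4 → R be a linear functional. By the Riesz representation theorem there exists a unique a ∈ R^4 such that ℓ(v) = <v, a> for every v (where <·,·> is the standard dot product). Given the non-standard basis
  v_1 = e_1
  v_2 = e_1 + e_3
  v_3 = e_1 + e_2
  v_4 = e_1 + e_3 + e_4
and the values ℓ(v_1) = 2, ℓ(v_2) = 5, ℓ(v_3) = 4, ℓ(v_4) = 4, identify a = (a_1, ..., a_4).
a = (2, 2, 3, -1)

Write a = (a_1, ..., a_4) in the standard basis. For each basis vector v_i, ℓ(v_i) = <v_i, a> is a linear equation in the a_j's. Collect the n equations into a matrix system V a = ℓ, where row i of V is v_i (expressed in the standard basis). Since V is invertible (lower-triangular with 1s on the diagonal, up to permutation), solve by back-substitution:
  V =
[[1, 0, 0, 0],
 [1, 0, 1, 0],
 [1, 1, 0, 0],
 [1, 0, 1, 1]]
  V a = (2, 5, 4, 4)
Solving gives a = (2, 2, 3, -1).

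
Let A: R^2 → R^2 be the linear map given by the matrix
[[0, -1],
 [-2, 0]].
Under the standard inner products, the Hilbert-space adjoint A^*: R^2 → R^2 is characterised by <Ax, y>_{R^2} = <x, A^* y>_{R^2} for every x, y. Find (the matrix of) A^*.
A^* = A^T =
[[0, -2],
 [-1, 0]]

For real matrices with standard dot products, the defining identity <Ax, y> = <x, A^* y> gives (Ax)^T y = x^T (A^*) y, i.e. x^T A^T y = x^T (A^*) y. Since this holds for all x, y, we must have A^* = A^T. Therefore
A^* =
[[0, -2],
 [-1, 0]].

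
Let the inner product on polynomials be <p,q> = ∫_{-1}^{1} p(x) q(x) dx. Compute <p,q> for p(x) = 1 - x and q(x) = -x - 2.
<p,q> = -10/3

Expand the product: p(x)·q(x) = x^2 + x - 2.
∫_{-1}^{1} of each monomial x^k gives [2/(k+1) if k even, 0 if k odd]. Integrating term-by-term (or equivalently evaluating the antiderivative F(x) = x^3/3 + x^2/2 - 2*x at the endpoints):
  F(1) − F(−1) = -7/6 − (13/6) = -10/3.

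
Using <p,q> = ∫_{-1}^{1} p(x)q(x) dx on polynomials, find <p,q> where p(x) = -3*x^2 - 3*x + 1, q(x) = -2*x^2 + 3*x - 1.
<p,q> = -74/15

Expand the product: p(x)·q(x) = 6*x^4 - 3*x^3 - 8*x^2 + 6*x - 1.
∫_{-1}^{1} of each monomial x^k gives [2/(k+1) if k even, 0 if k odd]. Integrating term-by-term (or equivalently evaluating the antiderivative F(x) = 6*x^5/5 - 3*x^4/4 - 8*x^3/3 + 3*x^2 - x at the endpoints):
  F(1) − F(−1) = -13/60 − (283/60) = -74/15.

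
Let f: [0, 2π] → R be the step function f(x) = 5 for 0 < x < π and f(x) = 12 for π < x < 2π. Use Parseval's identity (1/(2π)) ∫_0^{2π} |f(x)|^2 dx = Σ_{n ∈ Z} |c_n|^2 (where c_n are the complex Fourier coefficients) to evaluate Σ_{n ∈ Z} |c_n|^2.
Σ |c_n|^2 = 169/2

Parseval equates the L^2 energy of f (normalised by 1/(2π)) with the ℓ^2 sum of its Fourier coefficients: (1/(2π)) ∫_0^{2π} |f|^2 = Σ |c_n|^2.
Compute the left side: (1/(2π)) [∫_0^π 5^2 dx + ∫_π^{2π} 12^2 dx] = (1/(2π)) · (25π + 144π) = (25 + 144)/2 = 169/2.
So Σ_{n ∈ Z} |c_n|^2 = 169/2.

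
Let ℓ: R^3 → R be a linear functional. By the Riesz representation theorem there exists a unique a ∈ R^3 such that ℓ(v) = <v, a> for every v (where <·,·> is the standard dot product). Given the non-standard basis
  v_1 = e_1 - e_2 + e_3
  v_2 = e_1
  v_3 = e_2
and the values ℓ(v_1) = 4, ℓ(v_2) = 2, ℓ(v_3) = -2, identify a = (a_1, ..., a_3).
a = (2, -2, 0)

Write a = (a_1, ..., a_3) in the standard basis. For each basis vector v_i, ℓ(v_i) = <v_i, a> is a linear equation in the a_j's. Collect the n equations into a matrix system V a = ℓ, where row i of V is v_i (expressed in the standard basis). Since V is invertible (lower-triangular with 1s on the diagonal, up to permutation), solve by back-substitution:
  V =
[[1, -1, 1],
 [1, 0, 0],
 [0, 1, 0]]
  V a = (4, 2, -2)
Solving gives a = (2, -2, 0).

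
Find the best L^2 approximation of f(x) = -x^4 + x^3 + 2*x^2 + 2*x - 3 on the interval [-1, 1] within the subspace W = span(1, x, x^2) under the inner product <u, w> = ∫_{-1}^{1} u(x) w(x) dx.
g(x) = 8*x^2/7 + 13*x/5 - 102/35

The best approximation g ∈ W is the orthogonal projection of f onto W. Writing g = a_0 + a_1 x + a_2 x^2, the coefficients solve the normal equations G · a = b where
  G_{ij} = <φ_i, φ_j> and b_i = <f, φ_i>, with φ_0 = 1, φ_1 = x, φ_2 = x^2.
G =
  [2, 0, 2/3]
  [0, 2/3, 0]
  [2/3, 0, 2/5],
b = (-76/15, 26/15, -52/35).
Solving gives a_0 = -102/35, a_1 = 13/5, a_2 = 8/7, so
  g(x) = 8*x^2/7 + 13*x/5 - 102/35.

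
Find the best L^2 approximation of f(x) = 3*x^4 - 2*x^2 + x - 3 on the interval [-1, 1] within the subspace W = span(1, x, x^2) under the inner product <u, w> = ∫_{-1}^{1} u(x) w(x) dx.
g(x) = 4*x^2/7 + x - 114/35

The best approximation g ∈ W is the orthogonal projection of f onto W. Writing g = a_0 + a_1 x + a_2 x^2, the coefficients solve the normal equations G · a = b where
  G_{ij} = <φ_i, φ_j> and b_i = <f, φ_i>, with φ_0 = 1, φ_1 = x, φ_2 = x^2.
G =
  [2, 0, 2/3]
  [0, 2/3, 0]
  [2/3, 0, 2/5],
b = (-92/15, 2/3, -68/35).
Solving gives a_0 = -114/35, a_1 = 1, a_2 = 4/7, so
  g(x) = 4*x^2/7 + x - 114/35.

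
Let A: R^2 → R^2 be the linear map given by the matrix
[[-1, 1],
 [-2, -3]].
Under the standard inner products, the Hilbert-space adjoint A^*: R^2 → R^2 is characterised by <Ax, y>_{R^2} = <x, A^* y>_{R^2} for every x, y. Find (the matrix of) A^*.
A^* = A^T =
[[-1, -2],
 [1, -3]]

For real matrices with standard dot products, the defining identity <Ax, y> = <x, A^* y> gives (Ax)^T y = x^T (A^*) y, i.e. x^T A^T y = x^T (A^*) y. Since this holds for all x, y, we must have A^* = A^T. Therefore
A^* =
[[-1, -2],
 [1, -3]].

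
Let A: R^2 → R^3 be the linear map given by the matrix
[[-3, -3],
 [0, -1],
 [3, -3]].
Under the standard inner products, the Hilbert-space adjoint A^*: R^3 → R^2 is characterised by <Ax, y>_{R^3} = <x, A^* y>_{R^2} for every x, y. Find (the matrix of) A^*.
A^* = A^T =
[[-3, 0, 3],
 [-3, -1, -3]]

For real matrices with standard dot products, the defining identity <Ax, y> = <x, A^* y> gives (Ax)^T y = x^T (A^*) y, i.e. x^T A^T y = x^T (A^*) y. Since this holds for all x, y, we must have A^* = A^T. Therefore
A^* =
[[-3, 0, 3],
 [-3, -1, -3]].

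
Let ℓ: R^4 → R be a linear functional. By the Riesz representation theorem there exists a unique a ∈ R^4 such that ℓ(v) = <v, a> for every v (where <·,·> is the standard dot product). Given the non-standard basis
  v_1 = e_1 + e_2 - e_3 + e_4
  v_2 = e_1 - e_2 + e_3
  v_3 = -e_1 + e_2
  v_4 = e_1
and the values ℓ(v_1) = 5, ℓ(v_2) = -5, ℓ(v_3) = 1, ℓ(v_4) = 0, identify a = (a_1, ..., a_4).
a = (0, 1, -4, 0)

Write a = (a_1, ..., a_4) in the standard basis. For each basis vector v_i, ℓ(v_i) = <v_i, a> is a linear equation in the a_j's. Collect the n equations into a matrix system V a = ℓ, where row i of V is v_i (expressed in the standard basis). Since V is invertible (lower-triangular with 1s on the diagonal, up to permutation), solve by back-substitution:
  V =
[[1, 1, -1, 1],
 [1, -1, 1, 0],
 [-1, 1, 0, 0],
 [1, 0, 0, 0]]
  V a = (5, -5, 1, 0)
Solving gives a = (0, 1, -4, 0).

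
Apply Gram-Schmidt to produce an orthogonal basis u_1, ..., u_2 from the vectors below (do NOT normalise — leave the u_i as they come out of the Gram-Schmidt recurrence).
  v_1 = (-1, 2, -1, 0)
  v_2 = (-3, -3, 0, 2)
Orthogonal basis:
  u_1 = (-1, 2, -1, 0)
  u_2 = (-7/2, -2, -1/2, 2)

Apply the Gram-Schmidt recurrence
  u_1 = v_1
  u_i = v_i − Σ_{j<i} ((v_i · u_j) / (u_j · u_j)) · u_j.

Step by step this gives:
  u_1 = (-1, 2, -1, 0)
  u_2 = (-7/2, -2, -1/2, 2)

Orthogonality check:
  u_2 · u_1 = 0 (should be 0)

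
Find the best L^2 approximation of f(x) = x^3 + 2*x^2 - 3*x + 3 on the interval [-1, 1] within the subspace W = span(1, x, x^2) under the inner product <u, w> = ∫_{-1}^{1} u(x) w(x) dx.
g(x) = 2*x^2 - 12*x/5 + 3

The best approximation g ∈ W is the orthogonal projection of f onto W. Writing g = a_0 + a_1 x + a_2 x^2, the coefficients solve the normal equations G · a = b where
  G_{ij} = <φ_i, φ_j> and b_i = <f, φ_i>, with φ_0 = 1, φ_1 = x, φ_2 = x^2.
G =
  [2, 0, 2/3]
  [0, 2/3, 0]
  [2/3, 0, 2/5],
b = (22/3, -8/5, 14/5).
Solving gives a_0 = 3, a_1 = -12/5, a_2 = 2, so
  g(x) = 2*x^2 - 12*x/5 + 3.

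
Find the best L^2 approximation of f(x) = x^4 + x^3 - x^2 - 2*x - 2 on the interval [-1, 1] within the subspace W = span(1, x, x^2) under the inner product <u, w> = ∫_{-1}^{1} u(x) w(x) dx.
g(x) = -x^2/7 - 7*x/5 - 73/35

The best approximation g ∈ W is the orthogonal projection of f onto W. Writing g = a_0 + a_1 x + a_2 x^2, the coefficients solve the normal equations G · a = b where
  G_{ij} = <φ_i, φ_j> and b_i = <f, φ_i>, with φ_0 = 1, φ_1 = x, φ_2 = x^2.
G =
  [2, 0, 2/3]
  [0, 2/3, 0]
  [2/3, 0, 2/5],
b = (-64/15, -14/15, -152/105).
Solving gives a_0 = -73/35, a_1 = -7/5, a_2 = -1/7, so
  g(x) = -x^2/7 - 7*x/5 - 73/35.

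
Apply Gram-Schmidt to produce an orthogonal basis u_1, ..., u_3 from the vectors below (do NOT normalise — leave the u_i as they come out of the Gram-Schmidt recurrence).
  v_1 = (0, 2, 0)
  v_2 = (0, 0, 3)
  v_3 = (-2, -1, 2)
Orthogonal basis:
  u_1 = (0, 2, 0)
  u_2 = (0, 0, 3)
  u_3 = (-2, 0, 0)

Apply the Gram-Schmidt recurrence
  u_1 = v_1
  u_i = v_i − Σ_{j<i} ((v_i · u_j) / (u_j · u_j)) · u_j.

Step by step this gives:
  u_1 = (0, 2, 0)
  u_2 = (0, 0, 3)
  u_3 = (-2, 0, 0)

Orthogonality check:
  u_2 · u_1 = 0 (should be 0)
  u_3 · u_1 = 0 (should be 0)
  u_3 · u_2 = 0 (should be 0)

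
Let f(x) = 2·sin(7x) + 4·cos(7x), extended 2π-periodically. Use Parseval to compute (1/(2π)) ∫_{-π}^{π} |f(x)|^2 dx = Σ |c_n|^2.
Σ |c_n|^2 = 10

Expand |f|^2 and use orthogonality of {sin(nx), cos(mx)} on [-π, π]:
  ∫_{-π}^{π} sin(nx)^2 dx = π, ∫ cos(mx)^2 dx = π, and cross terms integrate to 0.
So ∫_{-π}^{π} f(x)^2 dx = 2^2 · π + 4^2 · π = (4 + 16)π.
Divide by 2π: (4 + 16)/2 = 10.
By Parseval, this equals Σ |c_n|^2.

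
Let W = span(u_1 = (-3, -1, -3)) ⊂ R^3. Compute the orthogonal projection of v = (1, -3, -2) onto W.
proj_W(v) = (-18/19, -6/19, -18/19)

Set up U = [u_1 | ... | u_1] ∈ R^(3×1). The projector onto W = col(U) is P = U (U^T U)^(-1) U^T.
Compute U^T U =
  [19],
and U^T v = (6).
Solve U^T U · c = U^T v for the coefficients: c = (6/19). The projection is proj_W(v) = U c.
Check: (v - proj_W(v)) · u_1 = 0  (should be 0).
Result: proj_W(v) = (-18/19, -6/19, -18/19).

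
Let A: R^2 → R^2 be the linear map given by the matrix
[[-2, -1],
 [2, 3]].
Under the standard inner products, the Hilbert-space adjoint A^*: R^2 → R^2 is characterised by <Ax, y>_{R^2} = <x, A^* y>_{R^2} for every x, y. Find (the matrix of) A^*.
A^* = A^T =
[[-2, 2],
 [-1, 3]]

For real matrices with standard dot products, the defining identity <Ax, y> = <x, A^* y> gives (Ax)^T y = x^T (A^*) y, i.e. x^T A^T y = x^T (A^*) y. Since this holds for all x, y, we must have A^* = A^T. Therefore
A^* =
[[-2, 2],
 [-1, 3]].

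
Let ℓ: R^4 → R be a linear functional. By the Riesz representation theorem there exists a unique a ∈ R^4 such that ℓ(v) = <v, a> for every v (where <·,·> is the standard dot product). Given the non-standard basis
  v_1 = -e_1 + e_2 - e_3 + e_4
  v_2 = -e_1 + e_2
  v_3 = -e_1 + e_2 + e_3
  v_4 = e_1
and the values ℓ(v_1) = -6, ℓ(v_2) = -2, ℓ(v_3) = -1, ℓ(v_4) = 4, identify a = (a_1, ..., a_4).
a = (4, 2, 1, -3)

Write a = (a_1, ..., a_4) in the standard basis. For each basis vector v_i, ℓ(v_i) = <v_i, a> is a linear equation in the a_j's. Collect the n equations into a matrix system V a = ℓ, where row i of V is v_i (expressed in the standard basis). Since V is invertible (lower-triangular with 1s on the diagonal, up to permutation), solve by back-substitution:
  V =
[[-1, 1, -1, 1],
 [-1, 1, 0, 0],
 [-1, 1, 1, 0],
 [1, 0, 0, 0]]
  V a = (-6, -2, -1, 4)
Solving gives a = (4, 2, 1, -3).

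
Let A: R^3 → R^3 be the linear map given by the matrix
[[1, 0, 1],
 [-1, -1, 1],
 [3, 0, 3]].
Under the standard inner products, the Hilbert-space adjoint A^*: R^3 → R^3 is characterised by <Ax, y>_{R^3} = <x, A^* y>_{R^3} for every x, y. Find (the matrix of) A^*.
A^* = A^T =
[[1, -1, 3],
 [0, -1, 0],
 [1, 1, 3]]

For real matrices with standard dot products, the defining identity <Ax, y> = <x, A^* y> gives (Ax)^T y = x^T (A^*) y, i.e. x^T A^T y = x^T (A^*) y. Since this holds for all x, y, we must have A^* = A^T. Therefore
A^* =
[[1, -1, 3],
 [0, -1, 0],
 [1, 1, 3]].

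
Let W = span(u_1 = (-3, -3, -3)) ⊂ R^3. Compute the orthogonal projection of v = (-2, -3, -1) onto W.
proj_W(v) = (-2, -2, -2)

Set up U = [u_1 | ... | u_1] ∈ R^(3×1). The projector onto W = col(U) is P = U (U^T U)^(-1) U^T.
Compute U^T U =
  [27],
and U^T v = (18).
Solve U^T U · c = U^T v for the coefficients: c = (2/3). The projection is proj_W(v) = U c.
Check: (v - proj_W(v)) · u_1 = 0  (should be 0).
Result: proj_W(v) = (-2, -2, -2).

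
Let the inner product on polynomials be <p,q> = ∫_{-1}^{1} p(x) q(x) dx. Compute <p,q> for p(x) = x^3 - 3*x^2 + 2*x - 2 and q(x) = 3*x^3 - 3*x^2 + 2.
<p,q> = -8/7

Expand the product: p(x)·q(x) = 3*x^6 - 12*x^5 + 15*x^4 - 10*x^3 + 4*x - 4.
∫_{-1}^{1} of each monomial x^k gives [2/(k+1) if k even, 0 if k odd]. Integrating term-by-term (or equivalently evaluating the antiderivative F(x) = 3*x^7/7 - 2*x^6 + 3*x^5 - 5*x^4/2 + 2*x^2 - 4*x at the endpoints):
  F(1) − F(−1) = -43/14 − (-27/14) = -8/7.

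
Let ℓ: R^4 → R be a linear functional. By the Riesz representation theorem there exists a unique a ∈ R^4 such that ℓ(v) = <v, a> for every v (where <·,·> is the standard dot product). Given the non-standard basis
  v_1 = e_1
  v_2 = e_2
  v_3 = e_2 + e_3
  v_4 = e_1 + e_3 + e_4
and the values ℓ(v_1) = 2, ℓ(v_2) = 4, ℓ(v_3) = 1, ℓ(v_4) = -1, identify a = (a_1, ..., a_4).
a = (2, 4, -3, 0)

Write a = (a_1, ..., a_4) in the standard basis. For each basis vector v_i, ℓ(v_i) = <v_i, a> is a linear equation in the a_j's. Collect the n equations into a matrix system V a = ℓ, where row i of V is v_i (expressed in the standard basis). Since V is invertible (lower-triangular with 1s on the diagonal, up to permutation), solve by back-substitution:
  V =
[[1, 0, 0, 0],
 [0, 1, 0, 0],
 [0, 1, 1, 0],
 [1, 0, 1, 1]]
  V a = (2, 4, 1, -1)
Solving gives a = (2, 4, -3, 0).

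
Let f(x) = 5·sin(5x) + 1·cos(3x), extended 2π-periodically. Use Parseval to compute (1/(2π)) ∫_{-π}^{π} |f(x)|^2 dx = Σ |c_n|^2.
Σ |c_n|^2 = 13

Expand |f|^2 and use orthogonality of {sin(nx), cos(mx)} on [-π, π]:
  ∫_{-π}^{π} sin(nx)^2 dx = π, ∫ cos(mx)^2 dx = π, and cross terms integrate to 0.
So ∫_{-π}^{π} f(x)^2 dx = 5^2 · π + 1^2 · π = (25 + 1)π.
Divide by 2π: (25 + 1)/2 = 13.
By Parseval, this equals Σ |c_n|^2.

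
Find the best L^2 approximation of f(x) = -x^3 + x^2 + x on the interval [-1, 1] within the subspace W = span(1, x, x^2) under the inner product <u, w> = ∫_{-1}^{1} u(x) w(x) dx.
g(x) = x^2 + 2*x/5

The best approximation g ∈ W is the orthogonal projection of f onto W. Writing g = a_0 + a_1 x + a_2 x^2, the coefficients solve the normal equations G · a = b where
  G_{ij} = <φ_i, φ_j> and b_i = <f, φ_i>, with φ_0 = 1, φ_1 = x, φ_2 = x^2.
G =
  [2, 0, 2/3]
  [0, 2/3, 0]
  [2/3, 0, 2/5],
b = (2/3, 4/15, 2/5).
Solving gives a_0 = 0, a_1 = 2/5, a_2 = 1, so
  g(x) = x^2 + 2*x/5.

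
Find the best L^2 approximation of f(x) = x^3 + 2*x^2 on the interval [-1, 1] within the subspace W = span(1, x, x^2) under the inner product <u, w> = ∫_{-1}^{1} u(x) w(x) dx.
g(x) = 2*x^2 + 3*x/5

The best approximation g ∈ W is the orthogonal projection of f onto W. Writing g = a_0 + a_1 x + a_2 x^2, the coefficients solve the normal equations G · a = b where
  G_{ij} = <φ_i, φ_j> and b_i = <f, φ_i>, with φ_0 = 1, φ_1 = x, φ_2 = x^2.
G =
  [2, 0, 2/3]
  [0, 2/3, 0]
  [2/3, 0, 2/5],
b = (4/3, 2/5, 4/5).
Solving gives a_0 = 0, a_1 = 3/5, a_2 = 2, so
  g(x) = 2*x^2 + 3*x/5.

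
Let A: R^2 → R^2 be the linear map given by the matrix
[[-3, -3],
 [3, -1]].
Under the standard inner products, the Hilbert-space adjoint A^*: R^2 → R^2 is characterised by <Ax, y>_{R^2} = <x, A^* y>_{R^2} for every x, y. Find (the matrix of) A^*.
A^* = A^T =
[[-3, 3],
 [-3, -1]]

For real matrices with standard dot products, the defining identity <Ax, y> = <x, A^* y> gives (Ax)^T y = x^T (A^*) y, i.e. x^T A^T y = x^T (A^*) y. Since this holds for all x, y, we must have A^* = A^T. Therefore
A^* =
[[-3, 3],
 [-3, -1]].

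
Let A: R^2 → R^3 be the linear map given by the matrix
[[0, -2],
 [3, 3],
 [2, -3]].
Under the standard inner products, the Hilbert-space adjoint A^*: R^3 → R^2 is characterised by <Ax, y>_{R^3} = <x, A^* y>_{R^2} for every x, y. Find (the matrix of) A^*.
A^* = A^T =
[[0, 3, 2],
 [-2, 3, -3]]

For real matrices with standard dot products, the defining identity <Ax, y> = <x, A^* y> gives (Ax)^T y = x^T (A^*) y, i.e. x^T A^T y = x^T (A^*) y. Since this holds for all x, y, we must have A^* = A^T. Therefore
A^* =
[[0, 3, 2],
 [-2, 3, -3]].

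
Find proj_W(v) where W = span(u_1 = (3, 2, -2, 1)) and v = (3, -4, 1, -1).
proj_W(v) = (-1/3, -2/9, 2/9, -1/9)

Set up U = [u_1 | ... | u_1] ∈ R^(4×1). The projector onto W = col(U) is P = U (U^T U)^(-1) U^T.
Compute U^T U =
  [18],
and U^T v = (-2).
Solve U^T U · c = U^T v for the coefficients: c = (-1/9). The projection is proj_W(v) = U c.
Check: (v - proj_W(v)) · u_1 = 0  (should be 0).
Result: proj_W(v) = (-1/3, -2/9, 2/9, -1/9).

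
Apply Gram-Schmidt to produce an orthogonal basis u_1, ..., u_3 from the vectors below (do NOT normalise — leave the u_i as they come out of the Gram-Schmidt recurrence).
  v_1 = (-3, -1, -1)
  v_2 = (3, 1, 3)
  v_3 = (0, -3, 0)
Orthogonal basis:
  u_1 = (-3, -1, -1)
  u_2 = (-6/11, -2/11, 20/11)
  u_3 = (9/10, -27/10, 0)

Apply the Gram-Schmidt recurrence
  u_1 = v_1
  u_i = v_i − Σ_{j<i} ((v_i · u_j) / (u_j · u_j)) · u_j.

Step by step this gives:
  u_1 = (-3, -1, -1)
  u_2 = (-6/11, -2/11, 20/11)
  u_3 = (9/10, -27/10, 0)

Orthogonality check:
  u_2 · u_1 = 0 (should be 0)
  u_3 · u_1 = 0 (should be 0)
  u_3 · u_2 = 0 (should be 0)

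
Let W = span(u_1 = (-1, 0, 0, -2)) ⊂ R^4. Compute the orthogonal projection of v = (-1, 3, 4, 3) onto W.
proj_W(v) = (1, 0, 0, 2)

Set up U = [u_1 | ... | u_1] ∈ R^(4×1). The projector onto W = col(U) is P = U (U^T U)^(-1) U^T.
Compute U^T U =
  [5],
and U^T v = (-5).
Solve U^T U · c = U^T v for the coefficients: c = (-1). The projection is proj_W(v) = U c.
Check: (v - proj_W(v)) · u_1 = 0  (should be 0).
Result: proj_W(v) = (1, 0, 0, 2).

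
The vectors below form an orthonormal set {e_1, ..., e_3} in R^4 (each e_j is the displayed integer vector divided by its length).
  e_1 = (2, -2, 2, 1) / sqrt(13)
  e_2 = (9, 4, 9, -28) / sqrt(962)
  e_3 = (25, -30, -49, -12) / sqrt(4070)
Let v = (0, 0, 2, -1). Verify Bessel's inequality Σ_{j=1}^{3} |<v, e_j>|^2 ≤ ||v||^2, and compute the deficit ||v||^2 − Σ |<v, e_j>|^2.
Σ |<v, e_j>|^2 = 259/55; ||v||^2 = 5; deficit = 16/55

Write each e_j = u_j / sqrt(<u_j, u_j>) where u_j is the displayed integer vector. Then <v, e_j> = <v, u_j> / sqrt(<u_j, u_j>), so |<v, e_j>|^2 = <v, u_j>^2 / <u_j, u_j>.
Coefficients: <v, e_1> = 3/sqrt(13), <v, e_2> = 46/sqrt(962), <v, e_3> = -86/sqrt(4070).
Square and sum: Σ |<v, e_j>|^2 = 259/55.
Compute ||v||^2 = v·v = 5.
Deficit = 5 − 259/55 = 16/55 ≥ 0, confirming Bessel's inequality. (The deficit equals ||v − Σ <v,e_j> e_j||^2, the squared distance from v to span{e_j}.)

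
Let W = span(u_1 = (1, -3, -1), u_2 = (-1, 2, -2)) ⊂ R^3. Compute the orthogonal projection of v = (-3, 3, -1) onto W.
proj_W(v) = (-55/37, 132/37, -44/37)

Set up U = [u_1 | ... | u_2] ∈ R^(3×2). The projector onto W = col(U) is P = U (U^T U)^(-1) U^T.
Compute U^T U =
  [11, -5]
  [-5, 9],
and U^T v = (-11, 11).
Solve U^T U · c = U^T v for the coefficients: c = (-22/37, 33/37). The projection is proj_W(v) = U c.
Check: (v - proj_W(v)) · u_1 = 0  (should be 0).
Check: (v - proj_W(v)) · u_2 = 0  (should be 0).
Result: proj_W(v) = (-55/37, 132/37, -44/37).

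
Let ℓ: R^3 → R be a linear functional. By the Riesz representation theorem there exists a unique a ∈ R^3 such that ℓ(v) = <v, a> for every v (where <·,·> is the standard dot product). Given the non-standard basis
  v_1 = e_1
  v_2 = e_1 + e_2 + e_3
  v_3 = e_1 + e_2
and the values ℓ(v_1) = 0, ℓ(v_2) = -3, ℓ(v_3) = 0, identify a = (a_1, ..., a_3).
a = (0, 0, -3)

Write a = (a_1, ..., a_3) in the standard basis. For each basis vector v_i, ℓ(v_i) = <v_i, a> is a linear equation in the a_j's. Collect the n equations into a matrix system V a = ℓ, where row i of V is v_i (expressed in the standard basis). Since V is invertible (lower-triangular with 1s on the diagonal, up to permutation), solve by back-substitution:
  V =
[[1, 0, 0],
 [1, 1, 1],
 [1, 1, 0]]
  V a = (0, -3, 0)
Solving gives a = (0, 0, -3).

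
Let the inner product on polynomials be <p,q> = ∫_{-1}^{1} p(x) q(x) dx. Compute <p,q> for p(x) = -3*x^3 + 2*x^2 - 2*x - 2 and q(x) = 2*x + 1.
<p,q> = -116/15

Expand the product: p(x)·q(x) = -6*x^4 + x^3 - 2*x^2 - 6*x - 2.
∫_{-1}^{1} of each monomial x^k gives [2/(k+1) if k even, 0 if k odd]. Integrating term-by-term (or equivalently evaluating the antiderivative F(x) = -6*x^5/5 + x^4/4 - 2*x^3/3 - 3*x^2 - 2*x at the endpoints):
  F(1) − F(−1) = -397/60 − (67/60) = -116/15.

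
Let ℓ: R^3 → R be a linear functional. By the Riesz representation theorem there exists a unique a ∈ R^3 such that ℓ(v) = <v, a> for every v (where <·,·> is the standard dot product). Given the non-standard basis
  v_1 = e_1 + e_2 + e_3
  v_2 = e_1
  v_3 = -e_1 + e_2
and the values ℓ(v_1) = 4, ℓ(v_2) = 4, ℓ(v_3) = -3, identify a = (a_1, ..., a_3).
a = (4, 1, -1)

Write a = (a_1, ..., a_3) in the standard basis. For each basis vector v_i, ℓ(v_i) = <v_i, a> is a linear equation in the a_j's. Collect the n equations into a matrix system V a = ℓ, where row i of V is v_i (expressed in the standard basis). Since V is invertible (lower-triangular with 1s on the diagonal, up to permutation), solve by back-substitution:
  V =
[[1, 1, 1],
 [1, 0, 0],
 [-1, 1, 0]]
  V a = (4, 4, -3)
Solving gives a = (4, 1, -1).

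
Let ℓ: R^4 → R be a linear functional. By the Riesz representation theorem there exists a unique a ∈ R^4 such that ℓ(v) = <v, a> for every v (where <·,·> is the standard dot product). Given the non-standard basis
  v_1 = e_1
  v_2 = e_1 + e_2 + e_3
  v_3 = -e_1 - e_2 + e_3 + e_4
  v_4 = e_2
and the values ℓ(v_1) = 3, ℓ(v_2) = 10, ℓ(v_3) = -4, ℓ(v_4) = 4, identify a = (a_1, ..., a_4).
a = (3, 4, 3, 0)

Write a = (a_1, ..., a_4) in the standard basis. For each basis vector v_i, ℓ(v_i) = <v_i, a> is a linear equation in the a_j's. Collect the n equations into a matrix system V a = ℓ, where row i of V is v_i (expressed in the standard basis). Since V is invertible (lower-triangular with 1s on the diagonal, up to permutation), solve by back-substitution:
  V =
[[1, 0, 0, 0],
 [1, 1, 1, 0],
 [-1, -1, 1, 1],
 [0, 1, 0, 0]]
  V a = (3, 10, -4, 4)
Solving gives a = (3, 4, 3, 0).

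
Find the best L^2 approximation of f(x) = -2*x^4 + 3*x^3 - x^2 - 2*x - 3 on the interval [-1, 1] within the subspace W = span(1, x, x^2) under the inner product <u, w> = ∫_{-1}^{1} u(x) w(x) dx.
g(x) = -19*x^2/7 - x/5 - 99/35

The best approximation g ∈ W is the orthogonal projection of f onto W. Writing g = a_0 + a_1 x + a_2 x^2, the coefficients solve the normal equations G · a = b where
  G_{ij} = <φ_i, φ_j> and b_i = <f, φ_i>, with φ_0 = 1, φ_1 = x, φ_2 = x^2.
G =
  [2, 0, 2/3]
  [0, 2/3, 0]
  [2/3, 0, 2/5],
b = (-112/15, -2/15, -104/35).
Solving gives a_0 = -99/35, a_1 = -1/5, a_2 = -19/7, so
  g(x) = -19*x^2/7 - x/5 - 99/35.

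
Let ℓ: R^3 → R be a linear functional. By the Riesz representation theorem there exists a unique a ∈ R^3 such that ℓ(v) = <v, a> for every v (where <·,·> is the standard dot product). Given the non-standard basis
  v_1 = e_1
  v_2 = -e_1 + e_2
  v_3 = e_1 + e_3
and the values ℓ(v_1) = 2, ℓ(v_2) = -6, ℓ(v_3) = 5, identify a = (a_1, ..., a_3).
a = (2, -4, 3)

Write a = (a_1, ..., a_3) in the standard basis. For each basis vector v_i, ℓ(v_i) = <v_i, a> is a linear equation in the a_j's. Collect the n equations into a matrix system V a = ℓ, where row i of V is v_i (expressed in the standard basis). Since V is invertible (lower-triangular with 1s on the diagonal, up to permutation), solve by back-substitution:
  V =
[[1, 0, 0],
 [-1, 1, 0],
 [1, 0, 1]]
  V a = (2, -6, 5)
Solving gives a = (2, -4, 3).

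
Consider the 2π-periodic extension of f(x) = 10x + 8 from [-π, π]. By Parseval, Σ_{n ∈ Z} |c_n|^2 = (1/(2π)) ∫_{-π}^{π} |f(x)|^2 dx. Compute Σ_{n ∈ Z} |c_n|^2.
Σ |c_n|^2 = 100π^2/3 + 64

Expand and integrate term by term over [-π, π]:
  ∫ (10x)^2 dx = 100·(2π^3/3); ∫ 2·10·(8)·x dx = 0 (odd integrand); ∫ 8^2 dx = 64·2π.
So (1/(2π)) ∫_{-π}^{π} (10x + 8)^2 dx = 100π^2/3 + 64 = 100π^2/3 + 64.
Parseval ⇒ Σ |c_n|^2 = 100π^2/3 + 64.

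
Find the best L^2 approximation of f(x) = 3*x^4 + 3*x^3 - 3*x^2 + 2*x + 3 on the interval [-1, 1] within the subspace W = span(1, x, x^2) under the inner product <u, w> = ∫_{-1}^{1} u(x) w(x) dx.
g(x) = -3*x^2/7 + 19*x/5 + 96/35

The best approximation g ∈ W is the orthogonal projection of f onto W. Writing g = a_0 + a_1 x + a_2 x^2, the coefficients solve the normal equations G · a = b where
  G_{ij} = <φ_i, φ_j> and b_i = <f, φ_i>, with φ_0 = 1, φ_1 = x, φ_2 = x^2.
G =
  [2, 0, 2/3]
  [0, 2/3, 0]
  [2/3, 0, 2/5],
b = (26/5, 38/15, 58/35).
Solving gives a_0 = 96/35, a_1 = 19/5, a_2 = -3/7, so
  g(x) = -3*x^2/7 + 19*x/5 + 96/35.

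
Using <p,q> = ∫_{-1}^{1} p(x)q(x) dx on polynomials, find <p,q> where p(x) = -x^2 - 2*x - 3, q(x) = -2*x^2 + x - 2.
<p,q> = 84/5

Expand the product: p(x)·q(x) = 2*x^4 + 3*x^3 + 6*x^2 + x + 6.
∫_{-1}^{1} of each monomial x^k gives [2/(k+1) if k even, 0 if k odd]. Integrating term-by-term (or equivalently evaluating the antiderivative F(x) = 2*x^5/5 + 3*x^4/4 + 2*x^3 + x^2/2 + 6*x at the endpoints):
  F(1) − F(−1) = 193/20 − (-143/20) = 84/5.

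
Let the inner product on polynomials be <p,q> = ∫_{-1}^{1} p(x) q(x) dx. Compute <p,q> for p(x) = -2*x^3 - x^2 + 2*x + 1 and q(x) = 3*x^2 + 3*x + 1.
<p,q> = 56/15

Expand the product: p(x)·q(x) = -6*x^5 - 9*x^4 + x^3 + 8*x^2 + 5*x + 1.
∫_{-1}^{1} of each monomial x^k gives [2/(k+1) if k even, 0 if k odd]. Integrating term-by-term (or equivalently evaluating the antiderivative F(x) = -x^6 - 9*x^5/5 + x^4/4 + 8*x^3/3 + 5*x^2/2 + x at the endpoints):
  F(1) − F(−1) = 217/60 − (-7/60) = 56/15.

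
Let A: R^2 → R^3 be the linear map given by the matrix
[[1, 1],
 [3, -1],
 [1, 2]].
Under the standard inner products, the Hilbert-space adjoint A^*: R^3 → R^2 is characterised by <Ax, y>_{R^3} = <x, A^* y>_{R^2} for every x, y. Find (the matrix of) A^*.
A^* = A^T =
[[1, 3, 1],
 [1, -1, 2]]

For real matrices with standard dot products, the defining identity <Ax, y> = <x, A^* y> gives (Ax)^T y = x^T (A^*) y, i.e. x^T A^T y = x^T (A^*) y. Since this holds for all x, y, we must have A^* = A^T. Therefore
A^* =
[[1, 3, 1],
 [1, -1, 2]].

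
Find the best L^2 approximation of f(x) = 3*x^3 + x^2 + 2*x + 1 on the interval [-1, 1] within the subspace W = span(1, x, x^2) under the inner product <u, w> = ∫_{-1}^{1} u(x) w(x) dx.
g(x) = x^2 + 19*x/5 + 1

The best approximation g ∈ W is the orthogonal projection of f onto W. Writing g = a_0 + a_1 x + a_2 x^2, the coefficients solve the normal equations G · a = b where
  G_{ij} = <φ_i, φ_j> and b_i = <f, φ_i>, with φ_0 = 1, φ_1 = x, φ_2 = x^2.
G =
  [2, 0, 2/3]
  [0, 2/3, 0]
  [2/3, 0, 2/5],
b = (8/3, 38/15, 16/15).
Solving gives a_0 = 1, a_1 = 19/5, a_2 = 1, so
  g(x) = x^2 + 19*x/5 + 1.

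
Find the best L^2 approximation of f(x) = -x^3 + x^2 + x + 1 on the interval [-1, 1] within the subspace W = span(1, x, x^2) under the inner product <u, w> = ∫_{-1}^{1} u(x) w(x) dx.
g(x) = x^2 + 2*x/5 + 1

The best approximation g ∈ W is the orthogonal projection of f onto W. Writing g = a_0 + a_1 x + a_2 x^2, the coefficients solve the normal equations G · a = b where
  G_{ij} = <φ_i, φ_j> and b_i = <f, φ_i>, with φ_0 = 1, φ_1 = x, φ_2 = x^2.
G =
  [2, 0, 2/3]
  [0, 2/3, 0]
  [2/3, 0, 2/5],
b = (8/3, 4/15, 16/15).
Solving gives a_0 = 1, a_1 = 2/5, a_2 = 1, so
  g(x) = x^2 + 2*x/5 + 1.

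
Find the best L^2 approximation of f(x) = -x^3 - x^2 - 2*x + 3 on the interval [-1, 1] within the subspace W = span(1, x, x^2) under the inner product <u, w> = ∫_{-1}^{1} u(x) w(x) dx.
g(x) = -x^2 - 13*x/5 + 3

The best approximation g ∈ W is the orthogonal projection of f onto W. Writing g = a_0 + a_1 x + a_2 x^2, the coefficients solve the normal equations G · a = b where
  G_{ij} = <φ_i, φ_j> and b_i = <f, φ_i>, with φ_0 = 1, φ_1 = x, φ_2 = x^2.
G =
  [2, 0, 2/3]
  [0, 2/3, 0]
  [2/3, 0, 2/5],
b = (16/3, -26/15, 8/5).
Solving gives a_0 = 3, a_1 = -13/5, a_2 = -1, so
  g(x) = -x^2 - 13*x/5 + 3.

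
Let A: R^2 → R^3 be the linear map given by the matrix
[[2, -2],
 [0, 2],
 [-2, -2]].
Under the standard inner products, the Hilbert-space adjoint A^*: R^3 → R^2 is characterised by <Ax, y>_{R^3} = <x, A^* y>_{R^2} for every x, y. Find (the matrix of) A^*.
A^* = A^T =
[[2, 0, -2],
 [-2, 2, -2]]

For real matrices with standard dot products, the defining identity <Ax, y> = <x, A^* y> gives (Ax)^T y = x^T (A^*) y, i.e. x^T A^T y = x^T (A^*) y. Since this holds for all x, y, we must have A^* = A^T. Therefore
A^* =
[[2, 0, -2],
 [-2, 2, -2]].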